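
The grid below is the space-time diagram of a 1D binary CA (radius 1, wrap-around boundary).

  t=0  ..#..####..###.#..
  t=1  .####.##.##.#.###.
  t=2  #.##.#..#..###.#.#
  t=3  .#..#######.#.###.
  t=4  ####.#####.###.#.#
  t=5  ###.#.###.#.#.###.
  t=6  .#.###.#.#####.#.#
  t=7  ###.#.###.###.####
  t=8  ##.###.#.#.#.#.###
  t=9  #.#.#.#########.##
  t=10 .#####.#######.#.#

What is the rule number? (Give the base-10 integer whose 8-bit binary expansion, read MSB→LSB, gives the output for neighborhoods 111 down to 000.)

182

  ###|#  b7=1 t=0,i=6
  ##.|.  b6=0 t=0,i=8
  #.#|#  b5=1 t=0,i=14
  #..|#  b4=1 t=0,i=3
  .##|.  b3=0 t=0,i=5
  .#.|#  b2=1 t=0,i=2
  ..#|#  b1=1 t=0,i=1
  ...|.  b0=0 t=0,i=0
  bits 10110110 = 182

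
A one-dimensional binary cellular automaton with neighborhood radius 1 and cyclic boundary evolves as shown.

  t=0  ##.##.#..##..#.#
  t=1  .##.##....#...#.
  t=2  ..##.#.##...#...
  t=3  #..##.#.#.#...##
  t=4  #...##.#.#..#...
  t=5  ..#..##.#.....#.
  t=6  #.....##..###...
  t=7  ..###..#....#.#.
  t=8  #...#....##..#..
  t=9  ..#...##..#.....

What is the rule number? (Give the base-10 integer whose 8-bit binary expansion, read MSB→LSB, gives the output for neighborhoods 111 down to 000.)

97

  ###|.  b7=0 t=0,i=0
  ##.|#  b6=1 t=0,i=1
  #.#|#  b5=1 t=0,i=2
  #..|.  b4=0 t=0,i=7
  .##|.  b3=0 t=0,i=3
  .#.|.  b2=0 t=0,i=6
  ..#|.  b1=0 t=0,i=8
  ...|#  b0=1 t=1,i=7
  bits 01100001 = 97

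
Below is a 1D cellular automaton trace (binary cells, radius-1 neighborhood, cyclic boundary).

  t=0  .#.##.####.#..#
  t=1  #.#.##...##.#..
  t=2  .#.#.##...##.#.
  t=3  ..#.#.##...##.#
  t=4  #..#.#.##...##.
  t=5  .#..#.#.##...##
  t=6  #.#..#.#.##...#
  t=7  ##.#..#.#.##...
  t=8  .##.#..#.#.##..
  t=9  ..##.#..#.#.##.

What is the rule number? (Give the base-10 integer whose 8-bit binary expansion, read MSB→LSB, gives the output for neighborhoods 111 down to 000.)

  nb ###: next=.  (t=0,i=7, bit7=0)
  nb ##.: next=#  (t=0,i=4, bit6=1)
  nb #.#: next=#  (t=0,i=0, bit5=1)
  nb #..: next=#  (t=0,i=12, bit4=1)
  nb .##: next=.  (t=0,i=3, bit3=0)
  nb .#.: next=.  (t=0,i=1, bit2=0)
  nb ..#: next=.  (t=0,i=13, bit1=0)
  nb ...: next=.  (t=1,i=7, bit0=0)
  bits 01110000 = 112

112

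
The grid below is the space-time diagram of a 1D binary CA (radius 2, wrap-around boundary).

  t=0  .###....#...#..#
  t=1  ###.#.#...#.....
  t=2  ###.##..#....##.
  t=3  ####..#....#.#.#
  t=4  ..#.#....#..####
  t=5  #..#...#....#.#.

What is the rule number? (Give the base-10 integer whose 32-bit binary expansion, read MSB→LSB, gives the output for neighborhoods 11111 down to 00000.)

1805798595

  #####|.  b31=0 t=3,i=1
  ####.|#  b30=1 t=3,i=2
  ###.#|#  b29=1 t=1,i=2
  ###..|.  b28=0 t=0,i=3
  ##.##|#  b27=1 t=2,i=3
  ##.#.|.  b26=0 t=1,i=3
  ##..#|#  b25=1 t=2,i=6
  ##...|#  b24=1 t=0,i=4
  #.###|#  b23=1 t=0,i=1
  #.##.|.  b22=0 t=2,i=4
  #.#.#|#  b21=1 t=1,i=4
  #.#..|.  b20=0 t=1,i=6
  #..##|.  b19=0 t=4,i=11
  #..#.|.  b18=0 t=0,i=14
  #...#|#  b17=1 t=0,i=10
  #....|.  b16=0 t=0,i=5
  .####|.  b15=0 t=3,i=0
  .###.|#  b14=1 t=0,i=2
  .##.#|.  b13=0 t=2,i=14
  .##..|.  b12=0 t=2,i=5
  .#.##|#  b11=1 t=0,i=0
  .#.#.|#  b10=1 t=1,i=5
  .#..#|.  b9=0 t=0,i=13
  .#...|.  b8=0 t=0,i=9
  ..###|#  b7=1 t=1,i=0
  ..##.|#  b6=1 t=2,i=13
  ..#.#|.  b5=0 t=0,i=15
  ..#..|.  b4=0 t=0,i=8
  ...##|.  b3=0 t=1,i=15
  ...#.|.  b2=0 t=0,i=7
  ....#|#  b1=1 t=0,i=6
  .....|#  b0=1 t=1,i=13
  bits 01101011101000100100110011000011 = 1805798595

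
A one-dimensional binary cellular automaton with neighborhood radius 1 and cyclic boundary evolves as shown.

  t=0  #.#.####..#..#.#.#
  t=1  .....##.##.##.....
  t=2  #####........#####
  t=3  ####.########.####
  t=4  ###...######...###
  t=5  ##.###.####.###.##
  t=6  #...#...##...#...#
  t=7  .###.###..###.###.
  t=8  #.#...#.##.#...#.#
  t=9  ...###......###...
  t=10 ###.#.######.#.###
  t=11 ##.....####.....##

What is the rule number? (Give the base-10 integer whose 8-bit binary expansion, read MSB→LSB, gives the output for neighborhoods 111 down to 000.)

147

  ### -> #   bit 7 = 1  t=0,i=5
  ##. -> .   bit 6 = 0  t=0,i=0
  #.# -> .   bit 5 = 0  t=0,i=1
  #.. -> #   bit 4 = 1  t=0,i=8
  .## -> .   bit 3 = 0  t=0,i=4
  .#. -> .   bit 2 = 0  t=0,i=2
  ..# -> #   bit 1 = 1  t=0,i=9
  ... -> #   bit 0 = 1  t=1,i=0
  bits 10010011 = 147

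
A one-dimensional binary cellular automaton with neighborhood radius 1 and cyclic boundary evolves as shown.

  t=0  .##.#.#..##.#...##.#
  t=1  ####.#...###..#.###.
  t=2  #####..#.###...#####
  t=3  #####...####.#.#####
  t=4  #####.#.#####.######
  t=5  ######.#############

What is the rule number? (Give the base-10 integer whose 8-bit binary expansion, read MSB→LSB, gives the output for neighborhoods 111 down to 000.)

233

  nb ###: next=#  (t=1,i=1, bit7=1)
  nb ##.: next=#  (t=0,i=2, bit6=1)
  nb #.#: next=#  (t=0,i=0, bit5=1)
  nb #..: next=.  (t=0,i=7, bit4=0)
  nb .##: next=#  (t=0,i=1, bit3=1)
  nb .#.: next=.  (t=0,i=4, bit2=0)
  nb ..#: next=.  (t=0,i=8, bit1=0)
  nb ...: next=#  (t=0,i=14, bit0=1)
  bits 11101001 = 233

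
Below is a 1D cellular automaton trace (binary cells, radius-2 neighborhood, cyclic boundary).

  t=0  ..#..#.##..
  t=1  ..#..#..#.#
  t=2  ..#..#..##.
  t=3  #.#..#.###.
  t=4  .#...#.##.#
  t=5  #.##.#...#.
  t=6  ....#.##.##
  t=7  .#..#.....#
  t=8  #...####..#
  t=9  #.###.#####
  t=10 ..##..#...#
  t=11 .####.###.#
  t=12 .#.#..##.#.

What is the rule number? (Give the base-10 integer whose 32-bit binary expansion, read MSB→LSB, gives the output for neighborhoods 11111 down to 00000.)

  [31] ##### => .  t=9,i=8
  [30] ####. => #  t=8,i=6
  [29] ###.# => .  t=3,i=9
  [28] ###.. => #  t=8,i=7
  [27] ##.## => .  t=6,i=8
  [26] ##.#. => #  t=3,i=10
  [25] ##..# => #  t=8,i=8
  [24] ##... => .  t=0,i=9
  [23] #.### => #  t=3,i=7
  [22] #.##. => .  t=0,i=7
  [21] #.#.# => .  t=3,i=0
  [20] #.#.. => .  t=1,i=10
  [19] #..## => #  t=2,i=7
  [18] #..#. => .  t=0,i=4
  [17] #...# => #  t=2,i=0
  [16] #.... => #  t=0,i=10
  [15] .#### => .  t=8,i=5
  [14] .###. => #  t=3,i=8
  [13] .##.# => .  t=4,i=8
  [12] .##.. => #  t=0,i=8
  [11] .#.## => .  t=0,i=6
  [10] .#.#. => #  t=1,i=9
  [9] .#..# => .  t=0,i=3
  [8] .#... => #  t=4,i=2
  [7] ..### => #  t=8,i=4
  [6] ..##. => #  t=2,i=8
  [5] ..#.# => #  t=0,i=5
  [4] ..#.. => #  t=0,i=2
  [3] ...## => #  t=8,i=3
  [2] ...#. => .  t=0,i=1
  [1] ....# => .  t=0,i=0
  [0] ..... => #  t=7,i=7
  bits 01010110100010110101010111111001 = 1451972089

1451972089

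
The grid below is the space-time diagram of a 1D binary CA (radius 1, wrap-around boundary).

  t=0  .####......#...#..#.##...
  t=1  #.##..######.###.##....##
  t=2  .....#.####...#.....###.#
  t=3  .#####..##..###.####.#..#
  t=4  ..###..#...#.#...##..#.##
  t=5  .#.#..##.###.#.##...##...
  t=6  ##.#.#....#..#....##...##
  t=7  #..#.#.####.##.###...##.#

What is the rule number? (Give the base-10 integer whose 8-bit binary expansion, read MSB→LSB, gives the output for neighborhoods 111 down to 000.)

  ###|#  b7=1 t=0,i=2
  ##.|.  b6=0 t=0,i=4
  #.#|.  b5=0 t=0,i=19
  #..|.  b4=0 t=0,i=5
  .##|.  b3=0 t=0,i=1
  .#.|#  b2=1 t=0,i=11
  ..#|#  b1=1 t=0,i=0
  ...|#  b0=1 t=0,i=6
  bits 10000111 = 135

135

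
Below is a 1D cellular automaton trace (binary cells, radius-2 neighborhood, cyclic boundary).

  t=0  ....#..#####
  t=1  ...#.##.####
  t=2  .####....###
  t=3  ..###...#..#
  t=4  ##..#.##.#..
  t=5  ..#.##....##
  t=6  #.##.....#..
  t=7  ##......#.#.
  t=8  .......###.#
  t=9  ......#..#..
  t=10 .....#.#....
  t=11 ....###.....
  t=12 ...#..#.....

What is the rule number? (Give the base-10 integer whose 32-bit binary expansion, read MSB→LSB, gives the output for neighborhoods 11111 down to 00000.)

4060778028

  [31] ##### => #  t=0,i=9
  [30] ####. => #  t=0,i=10
  [29] ###.# => #  t=2,i=11
  [28] ###.. => #  t=0,i=11
  [27] ##.## => .  t=1,i=7
  [26] ##.#. => .  t=4,i=8
  [25] ##..# => #  t=4,i=2
  [24] ##... => .  t=0,i=0
  [23] #.### => .  t=1,i=8
  [22] #.##. => .  t=1,i=5
  [21] #.#.# => .  t=7,i=10
  [20] #.#.. => .  t=4,i=9
  [19] #..## => #  t=0,i=6
  [18] #..#. => .  t=3,i=10
  [17] #...# => #  t=1,i=1
  [16] #.... => .  t=0,i=1
  [15] .#### => #  t=0,i=8
  [14] .###. => .  t=2,i=10
  [13] .##.# => .  t=1,i=6
  [12] .##.. => .  t=4,i=1
  [11] .#.## => #  t=1,i=4
  [10] .#.#. => #  t=7,i=9
  [9] .#..# => #  t=0,i=5
  [8] .#... => .  t=8,i=0
  [7] ..### => .  t=0,i=7
  [6] ..##. => .  t=4,i=0
  [5] ..#.# => #  t=1,i=3
  [4] ..#.. => .  t=0,i=4
  [3] ...## => #  t=2,i=8
  [2] ...#. => #  t=0,i=3
  [1] ....# => .  t=0,i=2
  [0] ..... => .  t=6,i=6
  bits 11110010000010101000111000101100 = 4060778028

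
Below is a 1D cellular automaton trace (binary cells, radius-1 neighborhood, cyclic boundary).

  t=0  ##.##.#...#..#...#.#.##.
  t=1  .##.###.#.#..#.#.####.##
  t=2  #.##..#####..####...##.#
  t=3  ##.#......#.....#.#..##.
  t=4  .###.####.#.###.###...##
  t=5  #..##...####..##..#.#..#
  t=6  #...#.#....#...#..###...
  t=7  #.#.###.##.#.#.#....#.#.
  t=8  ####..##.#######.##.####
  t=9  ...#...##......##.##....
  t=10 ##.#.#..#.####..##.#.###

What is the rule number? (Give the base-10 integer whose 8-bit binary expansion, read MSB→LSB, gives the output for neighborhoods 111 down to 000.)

101

  nb ###: next=.  (t=1,i=5, bit7=0)
  nb ##.: next=#  (t=0,i=1, bit6=1)
  nb #.#: next=#  (t=0,i=2, bit5=1)
  nb #..: next=.  (t=0,i=7, bit4=0)
  nb .##: next=.  (t=0,i=0, bit3=0)
  nb .#.: next=#  (t=0,i=6, bit2=1)
  nb ..#: next=.  (t=0,i=9, bit1=0)
  nb ...: next=#  (t=0,i=8, bit0=1)
  bits 01100101 = 101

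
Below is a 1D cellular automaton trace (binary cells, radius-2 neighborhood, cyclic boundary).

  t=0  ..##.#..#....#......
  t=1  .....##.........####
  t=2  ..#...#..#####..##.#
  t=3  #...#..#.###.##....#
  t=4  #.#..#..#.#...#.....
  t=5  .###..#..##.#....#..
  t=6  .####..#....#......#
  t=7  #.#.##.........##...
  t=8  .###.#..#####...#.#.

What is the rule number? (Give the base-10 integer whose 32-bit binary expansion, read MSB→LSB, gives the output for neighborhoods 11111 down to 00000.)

2452807297

  #####|#  b31=1 t=2,i=11
  ####.|.  b30=0 t=1,i=18
  ###.#|.  b29=0 t=3,i=11
  ###..|#  b28=1 t=1,i=19
  ##.##|.  b27=0 t=3,i=12
  ##.#.|.  b26=0 t=0,i=4
  ##..#|#  b25=1 t=2,i=14
  ##...|.  b24=0 t=1,i=0
  #.###|.  b23=0 t=3,i=9
  #.##.|.  b22=0 t=3,i=13
  #.#.#|#  b21=1 t=7,i=2
  #.#..|#  b20=1 t=0,i=5
  #..##|.  b19=0 t=2,i=8
  #..#.|.  b18=0 t=0,i=7
  #...#|#  b17=1 t=2,i=4
  #....|.  b16=0 t=0,i=10
  .####|#  b15=1 t=1,i=17
  .###.|#  b14=1 t=3,i=10
  .##.#|.  b13=0 t=0,i=3
  .##..|#  b12=1 t=1,i=6
  .#.##|#  b11=1 t=3,i=8
  .#.#.|#  b10=1 t=4,i=1
  .#..#|#  b9=1 t=0,i=6
  .#...|.  b8=0 t=0,i=9
  ..###|#  b7=1 t=1,i=16
  ..##.|.  b6=0 t=0,i=2
  ..#.#|.  b5=0 t=3,i=7
  ..#..|.  b4=0 t=0,i=8
  ...##|.  b3=0 t=0,i=1
  ...#.|.  b2=0 t=0,i=12
  ....#|.  b1=0 t=0,i=0
  .....|#  b0=1 t=0,i=16
  bits 10010010001100101101111010000001 = 2452807297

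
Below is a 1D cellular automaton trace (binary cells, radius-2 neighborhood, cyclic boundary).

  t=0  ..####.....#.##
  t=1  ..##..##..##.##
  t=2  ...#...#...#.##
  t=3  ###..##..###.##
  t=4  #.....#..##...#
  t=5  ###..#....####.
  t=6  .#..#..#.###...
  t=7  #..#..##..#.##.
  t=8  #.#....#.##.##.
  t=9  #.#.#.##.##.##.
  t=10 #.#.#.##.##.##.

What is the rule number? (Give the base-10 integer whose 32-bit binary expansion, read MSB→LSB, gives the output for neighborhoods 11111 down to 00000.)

2172121260

  nb #####: next=#  (t=3,i=0, bit31=1)
  nb ####.: next=.  (t=0,i=4, bit30=0)
  nb ###.#: next=.  (t=3,i=11, bit29=0)
  nb ###..: next=.  (t=0,i=5, bit28=0)
  nb ##.##: next=.  (t=1,i=12, bit27=0)
  nb ##.#.: next=.  (t=7,i=14, bit26=0)
  nb ##..#: next=.  (t=0,i=0, bit25=0)
  nb ##...: next=#  (t=0,i=6, bit24=1)
  nb #.###: next=.  (t=3,i=13, bit23=0)
  nb #.##.: next=#  (t=0,i=13, bit22=1)
  nb #.#.#: next=#  (t=8,i=0, bit21=1)
  nb #.#..: next=#  (t=7,i=0, bit20=1)
  nb #..##: next=.  (t=0,i=1, bit19=0)
  nb #..#.: next=#  (t=5,i=4, bit18=1)
  nb #...#: next=#  (t=2,i=1, bit17=1)
  nb #....: next=#  (t=0,i=7, bit16=1)
  nb .####: next=#  (t=0,i=3, bit15=1)
  nb .###.: next=#  (t=3,i=10, bit14=1)
  nb .##.#: next=#  (t=1,i=11, bit13=1)
  nb .##..: next=#  (t=0,i=14, bit12=1)
  nb .#.##: next=.  (t=0,i=12, bit11=0)
  nb .#.#.: next=.  (t=8,i=1, bit10=0)
  nb .#..#: next=.  (t=4,i=7, bit9=0)
  nb .#...: next=.  (t=2,i=4, bit8=0)
  nb ..###: next=#  (t=0,i=2, bit7=1)
  nb ..##.: next=.  (t=1,i=2, bit6=0)
  nb ..#.#: next=#  (t=0,i=11, bit5=1)
  nb ..#..: next=.  (t=2,i=3, bit4=0)
  nb ...##: next=#  (t=4,i=13, bit3=1)
  nb ...#.: next=#  (t=0,i=10, bit2=1)
  nb ....#: next=.  (t=0,i=9, bit1=0)
  nb .....: next=.  (t=0,i=8, bit0=0)
  bits 10000001011101111111000010101100 = 2172121260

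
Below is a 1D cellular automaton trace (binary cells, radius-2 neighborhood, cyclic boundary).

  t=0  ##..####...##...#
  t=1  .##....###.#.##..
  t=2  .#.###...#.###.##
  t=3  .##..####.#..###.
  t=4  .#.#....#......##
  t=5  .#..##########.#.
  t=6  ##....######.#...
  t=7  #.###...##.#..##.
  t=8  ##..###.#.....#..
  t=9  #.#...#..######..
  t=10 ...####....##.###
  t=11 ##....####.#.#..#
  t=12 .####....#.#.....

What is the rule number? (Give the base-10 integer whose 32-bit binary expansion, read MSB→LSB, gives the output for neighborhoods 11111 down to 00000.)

3144091991

  ##### -> #   bit 31 = 1  t=5,i=6
  ####. -> .   bit 30 = 0  t=0,i=6
  ###.# -> #   bit 29 = 1  t=1,i=9
  ###.. -> #   bit 28 = 1  t=0,i=1
  ##.## -> #   bit 27 = 1  t=2,i=14
  ##.#. -> .   bit 26 = 0  t=1,i=10
  ##..# -> #   bit 25 = 1  t=0,i=2
  ##... -> #   bit 24 = 1  t=0,i=8
  #.### -> .   bit 23 = 0  t=2,i=3
  #.##. -> #   bit 22 = 1  t=1,i=13
  #.#.# -> #   bit 21 = 1  t=1,i=11
  #.#.. -> .   bit 20 = 0  t=3,i=10
  #..## -> .   bit 19 = 0  t=0,i=3
  #..#. -> #   bit 18 = 1  t=5,i=0
  #...# -> #   bit 17 = 1  t=0,i=9
  #.... -> #   bit 16 = 1  t=1,i=4
  .#### -> .   bit 15 = 0  t=0,i=5
  .###. -> .   bit 14 = 0  t=0,i=0
  .##.# -> .   bit 13 = 0  t=2,i=16
  .##.. -> .   bit 12 = 0  t=0,i=12
  .#.## -> #   bit 11 = 1  t=1,i=12
  .#.#. -> .   bit 10 = 0  t=4,i=2
  .#..# -> .   bit 9 = 0  t=3,i=11
  .#... -> #   bit 8 = 1  t=4,i=4
  ..### -> .   bit 7 = 0  t=0,i=4
  ..##. -> #   bit 6 = 1  t=0,i=11
  ..#.# -> .   bit 5 = 0  t=2,i=9
  ..#.. -> #   bit 4 = 1  t=4,i=8
  ...## -> .   bit 3 = 0  t=0,i=10
  ...#. -> #   bit 2 = 1  t=2,i=8
  ....# -> #   bit 1 = 1  t=1,i=5
  ..... -> #   bit 0 = 1  t=4,i=11
  bits 10111011011001110000100101010111 = 3144091991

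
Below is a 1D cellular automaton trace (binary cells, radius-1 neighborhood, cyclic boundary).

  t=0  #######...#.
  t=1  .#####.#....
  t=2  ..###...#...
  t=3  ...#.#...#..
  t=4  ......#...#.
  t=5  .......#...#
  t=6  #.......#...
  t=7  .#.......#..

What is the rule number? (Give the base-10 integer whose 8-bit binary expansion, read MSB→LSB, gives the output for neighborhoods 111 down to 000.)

  [7] ### => #  t=0,i=1
  [6] ##. => .  t=0,i=6
  [5] #.# => .  t=0,i=11
  [4] #.. => #  t=0,i=7
  [3] .## => .  t=0,i=0
  [2] .#. => .  t=0,i=10
  [1] ..# => .  t=0,i=9
  [0] ... => .  t=0,i=8
  bits 10010000 = 144

144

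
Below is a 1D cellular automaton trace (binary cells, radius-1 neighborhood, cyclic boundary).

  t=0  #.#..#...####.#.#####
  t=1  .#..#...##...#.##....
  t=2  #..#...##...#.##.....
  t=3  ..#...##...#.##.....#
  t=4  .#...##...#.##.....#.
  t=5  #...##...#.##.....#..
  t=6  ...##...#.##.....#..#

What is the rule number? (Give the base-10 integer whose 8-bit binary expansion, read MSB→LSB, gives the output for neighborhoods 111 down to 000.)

42

  ###|.  b7=0 t=0,i=10
  ##.|.  b6=0 t=0,i=0
  #.#|#  b5=1 t=0,i=1
  #..|.  b4=0 t=0,i=3
  .##|#  b3=1 t=0,i=9
  .#.|.  b2=0 t=0,i=2
  ..#|#  b1=1 t=0,i=4
  ...|.  b0=0 t=0,i=7
  bits 00101010 = 42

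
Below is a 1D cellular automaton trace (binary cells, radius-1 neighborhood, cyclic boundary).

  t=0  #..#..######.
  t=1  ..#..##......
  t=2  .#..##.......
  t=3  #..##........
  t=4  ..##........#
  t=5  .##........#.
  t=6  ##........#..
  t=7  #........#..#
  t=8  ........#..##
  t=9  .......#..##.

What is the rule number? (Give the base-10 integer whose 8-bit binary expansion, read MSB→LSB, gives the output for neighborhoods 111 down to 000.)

  nb ###: next=.  (t=0,i=7, bit7=0)
  nb ##.: next=.  (t=0,i=11, bit6=0)
  nb #.#: next=.  (t=0,i=12, bit5=0)
  nb #..: next=.  (t=0,i=1, bit4=0)
  nb .##: next=#  (t=0,i=6, bit3=1)
  nb .#.: next=.  (t=0,i=0, bit2=0)
  nb ..#: next=#  (t=0,i=2, bit1=1)
  nb ...: next=.  (t=1,i=0, bit0=0)
  bits 00001010 = 10

10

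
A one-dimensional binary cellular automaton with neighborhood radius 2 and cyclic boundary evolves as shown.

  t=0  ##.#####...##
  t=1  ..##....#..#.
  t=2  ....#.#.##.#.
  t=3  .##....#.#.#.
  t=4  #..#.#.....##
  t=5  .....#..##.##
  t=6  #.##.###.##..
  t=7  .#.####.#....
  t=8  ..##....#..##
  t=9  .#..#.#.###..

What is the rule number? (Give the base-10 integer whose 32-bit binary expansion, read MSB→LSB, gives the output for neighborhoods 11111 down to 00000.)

160983699

  [31] ##### => .  t=0,i=5
  [30] ####. => .  t=0,i=0
  [29] ###.# => .  t=0,i=1
  [28] ###.. => .  t=0,i=7
  [27] ##.## => #  t=0,i=2
  [26] ##.#. => .  t=2,i=10
  [25] ##..# => .  t=4,i=1
  [24] ##... => #  t=0,i=8
  [23] #.### => #  t=0,i=3
  [22] #.##. => .  t=2,i=8
  [21] #.#.# => .  t=2,i=6
  [20] #.#.. => #  t=2,i=11
  [19] #..## => #  t=3,i=0
  [18] #..#. => .  t=1,i=10
  [17] #...# => .  t=0,i=9
  [16] #.... => .  t=1,i=5
  [15] .#### => .  t=0,i=4
  [14] .###. => #  t=4,i=12
  [13] .##.# => #  t=2,i=9
  [12] .##.. => .  t=1,i=3
  [11] .#.## => #  t=2,i=7
  [10] .#.#. => .  t=2,i=5
  [9] .#..# => #  t=1,i=9
  [8] .#... => .  t=1,i=12
  [7] ..### => #  t=0,i=11
  [6] ..##. => .  t=1,i=2
  [5] ..#.# => .  t=2,i=4
  [4] ..#.. => #  t=1,i=8
  [3] ...## => .  t=0,i=10
  [2] ...#. => .  t=1,i=7
  [1] ....# => #  t=1,i=6
  [0] ..... => #  t=2,i=1
  bits 00001001100110000110101010010011 = 160983699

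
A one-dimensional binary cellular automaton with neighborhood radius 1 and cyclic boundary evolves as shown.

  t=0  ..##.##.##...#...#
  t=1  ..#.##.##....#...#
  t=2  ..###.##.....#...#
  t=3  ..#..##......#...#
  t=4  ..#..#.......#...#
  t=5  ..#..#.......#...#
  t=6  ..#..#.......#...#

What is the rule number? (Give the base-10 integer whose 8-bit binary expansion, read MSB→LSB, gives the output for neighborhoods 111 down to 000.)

44

  ### -> .   bit 7 = 0  t=2,i=3
  ##. -> .   bit 6 = 0  t=0,i=3
  #.# -> #   bit 5 = 1  t=0,i=4
  #.. -> .   bit 4 = 0  t=0,i=0
  .## -> #   bit 3 = 1  t=0,i=2
  .#. -> #   bit 2 = 1  t=0,i=13
  ..# -> .   bit 1 = 0  t=0,i=1
  ... -> .   bit 0 = 0  t=0,i=11
  bits 00101100 = 44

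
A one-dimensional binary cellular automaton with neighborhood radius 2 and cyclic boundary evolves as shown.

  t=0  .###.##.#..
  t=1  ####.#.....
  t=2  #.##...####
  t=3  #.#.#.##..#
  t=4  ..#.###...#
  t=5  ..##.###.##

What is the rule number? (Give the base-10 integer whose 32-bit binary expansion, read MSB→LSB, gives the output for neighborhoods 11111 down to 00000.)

1902201087

  nb #####: next=.  (t=2,i=9, bit31=0)
  nb ####.: next=#  (t=1,i=2, bit30=1)
  nb ###.#: next=#  (t=0,i=3, bit29=1)
  nb ###..: next=#  (t=4,i=6, bit28=1)
  nb ##.##: next=.  (t=0,i=4, bit27=0)
  nb ##.#.: next=.  (t=0,i=7, bit26=0)
  nb ##..#: next=.  (t=3,i=8, bit25=0)
  nb ##...: next=#  (t=2,i=4, bit24=1)
  nb #.###: next=.  (t=4,i=4, bit23=0)
  nb #.##.: next=#  (t=0,i=5, bit22=1)
  nb #.#.#: next=#  (t=3,i=2, bit21=1)
  nb #.#..: next=.  (t=0,i=8, bit20=0)
  nb #..##: next=.  (t=3,i=9, bit19=0)
  nb #..#.: next=.  (t=4,i=1, bit18=0)
  nb #...#: next=.  (t=0,i=10, bit17=0)
  nb #....: next=#  (t=1,i=7, bit16=1)
  nb .####: next=.  (t=1,i=1, bit15=0)
  nb .###.: next=#  (t=0,i=2, bit14=1)
  nb .##.#: next=.  (t=0,i=6, bit13=0)
  nb .##..: next=.  (t=2,i=3, bit12=0)
  nb .#.##: next=#  (t=3,i=5, bit11=1)
  nb .#.#.: next=.  (t=3,i=3, bit10=0)
  nb .#..#: next=.  (t=4,i=0, bit9=0)
  nb .#...: next=.  (t=0,i=9, bit8=0)
  nb ..###: next=#  (t=0,i=1, bit7=1)
  nb ..##.: next=#  (t=3,i=10, bit6=1)
  nb ..#.#: next=#  (t=4,i=2, bit5=1)
  nb ..#..: next=#  (t=4,i=10, bit4=1)
  nb ...##: next=#  (t=0,i=0, bit3=1)
  nb ...#.: next=#  (t=4,i=9, bit2=1)
  nb ....#: next=#  (t=1,i=9, bit1=1)
  nb .....: next=#  (t=1,i=8, bit0=1)
  bits 01110001011000010100100011111111 = 1902201087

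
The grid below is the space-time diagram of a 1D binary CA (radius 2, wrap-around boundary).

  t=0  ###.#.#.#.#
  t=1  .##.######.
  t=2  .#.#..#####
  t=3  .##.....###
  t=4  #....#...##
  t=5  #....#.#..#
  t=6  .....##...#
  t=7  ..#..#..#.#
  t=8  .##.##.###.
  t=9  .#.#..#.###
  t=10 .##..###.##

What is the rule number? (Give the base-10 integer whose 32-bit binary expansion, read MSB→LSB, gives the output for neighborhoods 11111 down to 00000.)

  [31] ##### => #  t=1,i=6
  [30] ####. => #  t=0,i=1
  [29] ###.# => #  t=0,i=2
  [28] ###.. => #  t=1,i=9
  [27] ##.## => #  t=1,i=3
  [26] ##.#. => .  t=0,i=3
  [25] ##..# => #  t=1,i=10
  [24] ##... => .  t=3,i=3
  [23] #.### => .  t=0,i=10
  [22] #.##. => .  t=3,i=1
  [21] #.#.# => #  t=0,i=4
  [20] #.#.. => .  t=2,i=3
  [19] #..## => .  t=1,i=0
  [18] #..#. => #  t=7,i=1
  [17] #...# => #  t=4,i=7
  [16] #.... => .  t=3,i=4
  [15] .#### => .  t=0,i=0
  [14] .###. => #  t=3,i=9
  [13] .##.# => .  t=1,i=2
  [12] .##.. => .  t=3,i=2
  [11] .#.## => #  t=0,i=9
  [10] .#.#. => #  t=0,i=5
  [9] .#..# => .  t=2,i=4
  [8] .#... => .  t=4,i=6
  [7] ..### => .  t=2,i=6
  [6] ..##. => #  t=1,i=1
  [5] ..#.# => #  t=5,i=5
  [4] ..#.. => #  t=4,i=5
  [3] ...## => .  t=3,i=7
  [2] ...#. => .  t=4,i=4
  [1] ....# => .  t=3,i=6
  [0] ..... => #  t=3,i=5
  bits 11111010001001100100110001110001 = 4196813937

4196813937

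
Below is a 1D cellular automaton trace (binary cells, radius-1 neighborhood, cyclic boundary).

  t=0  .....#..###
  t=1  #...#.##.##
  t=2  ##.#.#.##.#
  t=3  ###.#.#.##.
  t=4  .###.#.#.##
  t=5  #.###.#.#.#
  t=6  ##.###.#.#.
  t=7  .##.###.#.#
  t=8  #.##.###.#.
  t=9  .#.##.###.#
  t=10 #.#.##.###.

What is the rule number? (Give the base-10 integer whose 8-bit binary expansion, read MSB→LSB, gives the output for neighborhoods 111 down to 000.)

  [7] ### => #  t=0,i=9
  [6] ##. => #  t=0,i=10
  [5] #.# => #  t=1,i=5
  [4] #.. => #  t=0,i=0
  [3] .## => .  t=0,i=8
  [2] .#. => .  t=0,i=5
  [1] ..# => #  t=0,i=4
  [0] ... => .  t=0,i=1
  bits 11110010 = 242

242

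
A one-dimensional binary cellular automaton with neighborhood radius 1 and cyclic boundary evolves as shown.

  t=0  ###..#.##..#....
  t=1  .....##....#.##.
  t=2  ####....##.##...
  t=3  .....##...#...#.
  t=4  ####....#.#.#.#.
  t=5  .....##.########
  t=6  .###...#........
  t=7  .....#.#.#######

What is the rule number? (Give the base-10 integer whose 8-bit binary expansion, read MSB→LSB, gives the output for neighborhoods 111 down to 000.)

37

  ###|.  b7=0 t=0,i=1
  ##.|.  b6=0 t=0,i=2
  #.#|#  b5=1 t=0,i=6
  #..|.  b4=0 t=0,i=3
  .##|.  b3=0 t=0,i=0
  .#.|#  b2=1 t=0,i=5
  ..#|.  b1=0 t=0,i=4
  ...|#  b0=1 t=0,i=13
  bits 00100101 = 37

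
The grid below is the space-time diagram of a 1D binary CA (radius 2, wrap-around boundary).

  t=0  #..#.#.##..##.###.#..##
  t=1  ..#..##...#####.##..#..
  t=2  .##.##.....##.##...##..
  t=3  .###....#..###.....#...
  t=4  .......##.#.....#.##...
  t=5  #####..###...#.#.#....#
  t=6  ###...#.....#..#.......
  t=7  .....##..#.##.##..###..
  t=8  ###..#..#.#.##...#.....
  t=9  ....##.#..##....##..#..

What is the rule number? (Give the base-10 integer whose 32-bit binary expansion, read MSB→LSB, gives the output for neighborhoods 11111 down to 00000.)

2896996437

  #####|#  b31=1 t=1,i=12
  ####.|.  b30=0 t=1,i=13
  ###.#|#  b29=1 t=0,i=16
  ###..|.  b28=0 t=0,i=0
  ##.##|#  b27=1 t=0,i=13
  ##.#.|#  b26=1 t=0,i=17
  ##..#|.  b25=0 t=0,i=1
  ##...|.  b24=0 t=1,i=7
  #.###|#  b23=1 t=0,i=14
  #.##.|.  b22=0 t=0,i=7
  #.#.#|#  b21=1 t=0,i=5
  #.#..|.  b20=0 t=0,i=18
  #..##|#  b19=1 t=0,i=10
  #..#.|#  b18=1 t=0,i=2
  #...#|.  b17=0 t=1,i=8
  #....|.  b16=0 t=1,i=22
  .####|#  b15=1 t=1,i=11
  .###.|.  b14=0 t=0,i=15
  .##.#|#  b13=1 t=0,i=12
  .##..|.  b12=0 t=0,i=8
  .#.##|#  b11=1 t=0,i=6
  .#.#.|.  b10=0 t=0,i=4
  .#..#|.  b9=0 t=0,i=19
  .#...|.  b8=0 t=1,i=21
  ..###|.  b7=0 t=0,i=21
  ..##.|#  b6=1 t=0,i=11
  ..#.#|.  b5=0 t=0,i=3
  ..#..|#  b4=1 t=1,i=2
  ...##|.  b3=0 t=1,i=9
  ...#.|#  b2=1 t=1,i=1
  ....#|.  b1=0 t=1,i=0
  .....|#  b0=1 t=2,i=8
  bits 10101100101011001010100001010101 = 2896996437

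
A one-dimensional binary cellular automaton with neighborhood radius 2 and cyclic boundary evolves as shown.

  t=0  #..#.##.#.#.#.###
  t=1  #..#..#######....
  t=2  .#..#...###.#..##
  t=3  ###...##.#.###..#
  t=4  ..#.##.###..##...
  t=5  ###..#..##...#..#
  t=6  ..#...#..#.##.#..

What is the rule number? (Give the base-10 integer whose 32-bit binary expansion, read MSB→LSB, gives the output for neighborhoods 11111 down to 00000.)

2486335023

  ##### -> #   bit 31 = 1  t=1,i=8
  ####. -> .   bit 30 = 0  t=0,i=16
  ###.# -> .   bit 29 = 0  t=2,i=10
  ###.. -> #   bit 28 = 1  t=0,i=0
  ##.## -> .   bit 27 = 0  t=4,i=6
  ##.#. -> #   bit 26 = 1  t=0,i=7
  ##..# -> .   bit 25 = 0  t=0,i=1
  ##... -> .   bit 24 = 0  t=1,i=13
  #.### -> .   bit 23 = 0  t=0,i=14
  #.##. -> .   bit 22 = 0  t=0,i=5
  #.#.# -> #   bit 21 = 1  t=0,i=8
  #.#.. -> #   bit 20 = 1  t=2,i=1
  #..## -> .   bit 19 = 0  t=1,i=5
  #..#. -> .   bit 18 = 0  t=0,i=2
  #...# -> #   bit 17 = 1  t=2,i=6
  #.... -> .   bit 16 = 0  t=1,i=14
  .#### -> .   bit 15 = 0  t=0,i=15
  .###. -> #   bit 14 = 1  t=2,i=9
  .##.# -> #   bit 13 = 1  t=0,i=6
  .##.. -> #   bit 12 = 1  t=4,i=13
  .#.## -> .   bit 11 = 0  t=0,i=4
  .#.#. -> #   bit 10 = 1  t=0,i=9
  .#..# -> #   bit 9 = 1  t=1,i=1
  .#... -> .   bit 8 = 0  t=2,i=5
  ..### -> .   bit 7 = 0  t=1,i=6
  ..##. -> .   bit 6 = 0  t=2,i=15
  ..#.# -> #   bit 5 = 1  t=0,i=3
  ..#.. -> .   bit 4 = 0  t=1,i=0
  ...## -> #   bit 3 = 1  t=2,i=7
  ...#. -> #   bit 2 = 1  t=1,i=16
  ....# -> #   bit 1 = 1  t=1,i=15
  ..... -> #   bit 0 = 1  t=4,i=16
  bits 10010100001100100111011000101111 = 2486335023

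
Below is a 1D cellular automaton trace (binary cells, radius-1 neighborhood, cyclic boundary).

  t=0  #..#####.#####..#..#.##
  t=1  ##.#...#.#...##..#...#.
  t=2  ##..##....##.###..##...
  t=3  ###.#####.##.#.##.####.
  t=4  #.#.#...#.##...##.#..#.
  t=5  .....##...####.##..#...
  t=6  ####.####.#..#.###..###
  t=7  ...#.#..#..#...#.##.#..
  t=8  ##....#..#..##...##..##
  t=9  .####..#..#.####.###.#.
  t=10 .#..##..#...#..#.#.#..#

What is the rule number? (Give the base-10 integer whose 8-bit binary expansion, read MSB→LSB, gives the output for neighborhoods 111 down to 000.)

89

  [7] ### => .  t=0,i=4
  [6] ##. => #  t=0,i=0
  [5] #.# => .  t=0,i=8
  [4] #.. => #  t=0,i=1
  [3] .## => #  t=0,i=3
  [2] .#. => .  t=0,i=16
  [1] ..# => .  t=0,i=2
  [0] ... => #  t=1,i=5
  bits 01011001 = 89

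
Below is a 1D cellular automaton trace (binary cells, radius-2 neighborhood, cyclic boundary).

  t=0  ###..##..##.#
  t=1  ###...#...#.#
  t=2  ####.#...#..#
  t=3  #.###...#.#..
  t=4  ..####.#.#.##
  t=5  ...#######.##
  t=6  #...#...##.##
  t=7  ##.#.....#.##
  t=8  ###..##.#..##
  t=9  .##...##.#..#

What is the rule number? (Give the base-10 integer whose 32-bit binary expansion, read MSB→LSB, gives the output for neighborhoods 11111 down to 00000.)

  #####|.  b31=0 t=2,i=1
  ####.|#  b30=1 t=0,i=1
  ###.#|#  b29=1 t=2,i=3
  ###..|#  b28=1 t=0,i=2
  ##.##|.  b27=0 t=0,i=11
  ##.#.|#  b26=1 t=2,i=4
  ##..#|.  b25=0 t=0,i=3
  ##...|#  b24=1 t=1,i=3
  #.###|#  b23=1 t=0,i=12
  #.##.|#  b22=1 t=4,i=11
  #.#.#|#  b21=1 t=4,i=7
  #.#..|.  b20=0 t=2,i=5
  #..##|.  b19=0 t=0,i=4
  #..#.|#  b18=1 t=3,i=12
  #...#|.  b17=0 t=1,i=4
  #....|#  b16=1 t=7,i=5
  .####|#  b15=1 t=0,i=0
  .###.|#  b14=1 t=3,i=3
  .##.#|#  b13=1 t=0,i=10
  .##..|#  b12=1 t=0,i=6
  .#.##|.  b11=0 t=1,i=11
  .#.#.|#  b10=1 t=3,i=9
  .#..#|#  b9=1 t=2,i=10
  .#...|.  b8=0 t=1,i=7
  ..###|.  b7=0 t=2,i=12
  ..##.|.  b6=0 t=0,i=5
  ..#.#|.  b5=0 t=1,i=10
  ..#..|.  b4=0 t=1,i=6
  ...##|.  b3=0 t=5,i=2
  ...#.|#  b2=1 t=1,i=5
  ....#|.  b1=0 t=7,i=7
  .....|#  b0=1 t=7,i=6
  bits 01110101111001011111011000000101 = 1978004997

1978004997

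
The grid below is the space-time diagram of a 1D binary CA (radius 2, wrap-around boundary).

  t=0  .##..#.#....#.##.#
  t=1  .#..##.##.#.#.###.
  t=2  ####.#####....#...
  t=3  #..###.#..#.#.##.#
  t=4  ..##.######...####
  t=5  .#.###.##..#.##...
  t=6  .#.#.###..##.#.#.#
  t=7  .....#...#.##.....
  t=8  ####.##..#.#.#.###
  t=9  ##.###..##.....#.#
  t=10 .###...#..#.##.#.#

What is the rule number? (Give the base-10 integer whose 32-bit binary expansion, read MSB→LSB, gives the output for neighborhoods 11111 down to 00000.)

2916885435

  #####|#  b31=1 t=2,i=7
  ####.|.  b30=0 t=2,i=2
  ###.#|#  b29=1 t=2,i=3
  ###..|.  b28=0 t=1,i=16
  ##.##|#  b27=1 t=1,i=6
  ##.#.|#  b26=1 t=0,i=16
  ##..#|.  b25=0 t=0,i=3
  ##...|#  b24=1 t=2,i=10
  #.###|#  b23=1 t=1,i=14
  #.##.|#  b22=1 t=0,i=1
  #.#.#|.  b21=0 t=0,i=17
  #.#..|#  b20=1 t=0,i=7
  #..##|#  b19=1 t=1,i=3
  #..#.|#  b18=1 t=0,i=4
  #...#|.  b17=0 t=2,i=16
  #....|.  b16=0 t=0,i=9
  .####|.  b15=0 t=2,i=1
  .###.|.  b14=0 t=1,i=15
  .##.#|#  b13=1 t=0,i=15
  .##..|.  b12=0 t=0,i=2
  .#.##|.  b11=0 t=0,i=0
  .#.#.|.  b10=0 t=0,i=6
  .#..#|#  b9=1 t=1,i=2
  .#...|#  b8=1 t=0,i=8
  ..###|#  b7=1 t=2,i=0
  ..##.|.  b6=0 t=1,i=4
  ..#.#|#  b5=1 t=0,i=5
  ..#..|#  b4=1 t=1,i=1
  ...##|#  b3=1 t=2,i=17
  ...#.|.  b2=0 t=0,i=11
  ....#|#  b1=1 t=0,i=10
  .....|#  b0=1 t=7,i=0
  bits 10101101110111000010001110111011 = 2916885435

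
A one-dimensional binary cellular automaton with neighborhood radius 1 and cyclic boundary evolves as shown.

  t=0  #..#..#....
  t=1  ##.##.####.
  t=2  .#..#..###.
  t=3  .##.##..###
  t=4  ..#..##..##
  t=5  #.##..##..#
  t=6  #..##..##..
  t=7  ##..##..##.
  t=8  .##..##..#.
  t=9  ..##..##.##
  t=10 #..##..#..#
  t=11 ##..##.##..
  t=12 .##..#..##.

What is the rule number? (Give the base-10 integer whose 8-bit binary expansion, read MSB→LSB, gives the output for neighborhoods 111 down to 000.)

  ### -> #   bit 7 = 1  t=1,i=7
  ##. -> #   bit 6 = 1  t=1,i=1
  #.# -> .   bit 5 = 0  t=1,i=2
  #.. -> #   bit 4 = 1  t=0,i=1
  .## -> .   bit 3 = 0  t=1,i=0
  .#. -> #   bit 2 = 1  t=0,i=0
  ..# -> .   bit 1 = 0  t=0,i=2
  ... -> #   bit 0 = 1  t=0,i=8
  bits 11010101 = 213

213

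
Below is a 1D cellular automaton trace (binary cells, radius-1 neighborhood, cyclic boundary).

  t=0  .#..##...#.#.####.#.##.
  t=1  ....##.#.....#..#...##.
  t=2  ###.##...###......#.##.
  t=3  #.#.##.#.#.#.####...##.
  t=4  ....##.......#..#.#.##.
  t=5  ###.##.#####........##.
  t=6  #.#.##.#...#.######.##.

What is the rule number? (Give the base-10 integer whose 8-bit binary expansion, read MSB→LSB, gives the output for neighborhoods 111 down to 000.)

  ###|.  b7=0 t=0,i=14
  ##.|#  b6=1 t=0,i=5
  #.#|.  b5=0 t=0,i=10
  #..|.  b4=0 t=0,i=2
  .##|#  b3=1 t=0,i=4
  .#.|.  b2=0 t=0,i=1
  ..#|.  b1=0 t=0,i=0
  ...|#  b0=1 t=0,i=7
  bits 01001001 = 73

73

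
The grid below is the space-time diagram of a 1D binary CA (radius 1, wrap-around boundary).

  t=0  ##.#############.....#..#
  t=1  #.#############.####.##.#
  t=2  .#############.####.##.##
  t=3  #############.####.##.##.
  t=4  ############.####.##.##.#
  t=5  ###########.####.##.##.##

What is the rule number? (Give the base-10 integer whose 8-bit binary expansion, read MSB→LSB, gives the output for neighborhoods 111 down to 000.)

189

  [7] ### => #  t=0,i=0
  [6] ##. => .  t=0,i=1
  [5] #.# => #  t=0,i=2
  [4] #.. => #  t=0,i=16
  [3] .## => #  t=0,i=3
  [2] .#. => #  t=0,i=21
  [1] ..# => .  t=0,i=20
  [0] ... => #  t=0,i=17
  bits 10111101 = 189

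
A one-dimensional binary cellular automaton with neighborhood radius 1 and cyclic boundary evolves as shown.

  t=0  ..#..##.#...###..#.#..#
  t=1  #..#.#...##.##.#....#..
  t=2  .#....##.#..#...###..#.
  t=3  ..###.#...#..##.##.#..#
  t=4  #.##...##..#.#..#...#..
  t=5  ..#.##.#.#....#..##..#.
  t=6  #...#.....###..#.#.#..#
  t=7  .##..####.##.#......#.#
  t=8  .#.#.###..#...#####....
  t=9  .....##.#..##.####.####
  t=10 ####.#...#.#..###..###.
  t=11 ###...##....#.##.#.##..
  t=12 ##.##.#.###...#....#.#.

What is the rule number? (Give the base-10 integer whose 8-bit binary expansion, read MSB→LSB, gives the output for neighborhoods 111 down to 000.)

  ###|#  b7=1 t=0,i=13
  ##.|.  b6=0 t=0,i=6
  #.#|.  b5=0 t=0,i=7
  #..|#  b4=1 t=0,i=0
  .##|#  b3=1 t=0,i=5
  .#.|.  b2=0 t=0,i=2
  ..#|.  b1=0 t=0,i=1
  ...|#  b0=1 t=0,i=10
  bits 10011001 = 153

153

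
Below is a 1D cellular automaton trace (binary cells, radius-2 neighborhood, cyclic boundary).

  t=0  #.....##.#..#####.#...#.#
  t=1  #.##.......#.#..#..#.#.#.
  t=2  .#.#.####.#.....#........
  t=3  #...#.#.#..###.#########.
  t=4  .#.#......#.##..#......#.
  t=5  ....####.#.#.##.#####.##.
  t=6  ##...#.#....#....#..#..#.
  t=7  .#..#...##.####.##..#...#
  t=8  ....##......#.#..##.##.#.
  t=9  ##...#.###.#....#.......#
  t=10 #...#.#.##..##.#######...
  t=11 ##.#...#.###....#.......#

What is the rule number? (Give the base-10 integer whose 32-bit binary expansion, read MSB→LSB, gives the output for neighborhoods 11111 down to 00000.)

571070741

  ##### -> .   bit 31 = 0  t=0,i=14
  ####. -> .   bit 30 = 0  t=0,i=15
  ###.# -> #   bit 29 = 1  t=0,i=16
  ###.. -> .   bit 28 = 0  t=9,i=1
  ##.## -> .   bit 27 = 0  t=3,i=14
  ##.#. -> .   bit 26 = 0  t=0,i=8
  ##..# -> #   bit 25 = 1  t=4,i=14
  ##... -> .   bit 24 = 0  t=0,i=1
  #.### -> .   bit 23 = 0  t=2,i=5
  #.##. -> .   bit 22 = 0  t=0,i=24
  #.#.# -> .   bit 21 = 0  t=1,i=0
  #.#.. -> .   bit 20 = 0  t=0,i=9
  #..## -> #   bit 19 = 1  t=0,i=11
  #..#. -> .   bit 18 = 0  t=1,i=15
  #...# -> .   bit 17 = 0  t=0,i=20
  #.... -> #   bit 16 = 1  t=0,i=2
  .#### -> #   bit 15 = 1  t=0,i=13
  .###. -> #   bit 14 = 1  t=3,i=12
  .##.# -> .   bit 13 = 0  t=0,i=7
  .##.. -> #   bit 12 = 1  t=0,i=0
  .#.## -> #   bit 11 = 1  t=0,i=23
  .#.#. -> .   bit 10 = 0  t=1,i=12
  .#..# -> .   bit 9 = 0  t=0,i=10
  .#... -> #   bit 8 = 1  t=0,i=19
  ..### -> .   bit 7 = 0  t=0,i=12
  ..##. -> .   bit 6 = 0  t=0,i=6
  ..#.# -> .   bit 5 = 0  t=0,i=22
  ..#.. -> #   bit 4 = 1  t=1,i=16
  ...## -> .   bit 3 = 0  t=0,i=5
  ...#. -> #   bit 2 = 1  t=0,i=21
  ....# -> .   bit 1 = 0  t=0,i=4
  ..... -> #   bit 0 = 1  t=0,i=3
  bits 00100010000010011101100100010101 = 571070741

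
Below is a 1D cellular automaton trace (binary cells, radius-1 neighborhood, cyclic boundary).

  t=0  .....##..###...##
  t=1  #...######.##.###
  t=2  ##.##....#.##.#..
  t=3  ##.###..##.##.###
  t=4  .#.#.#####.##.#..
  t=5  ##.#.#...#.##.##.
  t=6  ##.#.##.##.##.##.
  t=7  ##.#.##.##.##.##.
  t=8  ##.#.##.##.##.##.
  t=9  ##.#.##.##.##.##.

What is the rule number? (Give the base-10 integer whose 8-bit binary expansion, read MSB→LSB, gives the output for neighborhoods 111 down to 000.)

  [7] ### => .  t=0,i=10
  [6] ##. => #  t=0,i=6
  [5] #.# => .  t=1,i=10
  [4] #.. => #  t=0,i=0
  [3] .## => #  t=0,i=5
  [2] .#. => #  t=2,i=9
  [1] ..# => #  t=0,i=4
  [0] ... => .  t=0,i=1
  bits 01011110 = 94

94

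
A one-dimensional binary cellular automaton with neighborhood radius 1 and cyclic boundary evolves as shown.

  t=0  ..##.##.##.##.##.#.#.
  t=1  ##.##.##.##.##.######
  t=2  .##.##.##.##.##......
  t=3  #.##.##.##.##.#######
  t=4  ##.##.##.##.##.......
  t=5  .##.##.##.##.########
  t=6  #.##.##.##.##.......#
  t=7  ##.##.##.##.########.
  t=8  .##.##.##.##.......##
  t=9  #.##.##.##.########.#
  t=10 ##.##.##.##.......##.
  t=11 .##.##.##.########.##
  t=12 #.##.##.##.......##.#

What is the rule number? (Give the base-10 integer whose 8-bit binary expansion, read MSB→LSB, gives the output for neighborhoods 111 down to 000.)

119

  ### -> .   bit 7 = 0  t=1,i=0
  ##. -> #   bit 6 = 1  t=0,i=3
  #.# -> #   bit 5 = 1  t=0,i=4
  #.. -> #   bit 4 = 1  t=0,i=20
  .## -> .   bit 3 = 0  t=0,i=2
  .#. -> #   bit 2 = 1  t=0,i=17
  ..# -> #   bit 1 = 1  t=0,i=1
  ... -> #   bit 0 = 1  t=0,i=0
  bits 01110111 = 119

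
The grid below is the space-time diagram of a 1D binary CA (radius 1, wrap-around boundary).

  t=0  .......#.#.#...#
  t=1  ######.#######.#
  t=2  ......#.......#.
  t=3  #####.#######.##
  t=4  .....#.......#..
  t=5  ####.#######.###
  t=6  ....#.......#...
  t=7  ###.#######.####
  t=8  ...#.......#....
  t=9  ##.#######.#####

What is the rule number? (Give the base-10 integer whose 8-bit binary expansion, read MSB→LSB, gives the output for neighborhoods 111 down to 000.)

  [7] ### => .  t=1,i=0
  [6] ##. => .  t=1,i=5
  [5] #.# => #  t=0,i=8
  [4] #.. => #  t=0,i=0
  [3] .## => .  t=1,i=7
  [2] .#. => #  t=0,i=7
  [1] ..# => .  t=0,i=6
  [0] ... => #  t=0,i=1
  bits 00110101 = 53

53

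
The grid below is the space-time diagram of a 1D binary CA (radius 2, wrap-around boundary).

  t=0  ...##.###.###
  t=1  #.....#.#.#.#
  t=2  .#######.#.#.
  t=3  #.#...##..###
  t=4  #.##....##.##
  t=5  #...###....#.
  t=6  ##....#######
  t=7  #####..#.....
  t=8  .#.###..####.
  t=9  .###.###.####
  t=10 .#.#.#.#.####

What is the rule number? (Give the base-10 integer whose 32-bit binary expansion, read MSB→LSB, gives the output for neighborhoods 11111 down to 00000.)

  ##### -> .   bit 31 = 0  t=2,i=3
  ####. -> #   bit 30 = 1  t=2,i=6
  ###.# -> #   bit 29 = 1  t=0,i=8
  ###.. -> #   bit 28 = 1  t=0,i=12
  ##.## -> .   bit 27 = 0  t=0,i=5
  ##.#. -> .   bit 26 = 0  t=2,i=8
  ##..# -> #   bit 25 = 1  t=3,i=8
  ##... -> #   bit 24 = 1  t=0,i=0
  #.### -> #   bit 23 = 1  t=0,i=6
  #.##. -> .   bit 22 = 0  t=1,i=12
  #.#.# -> .   bit 21 = 0  t=1,i=8
  #.#.. -> #   bit 20 = 1  t=2,i=11
  #..## -> #   bit 19 = 1  t=2,i=0
  #..#. -> .   bit 18 = 0  t=7,i=6
  #...# -> .   bit 17 = 0  t=0,i=1
  #.... -> #   bit 16 = 1  t=1,i=2
  .#### -> #   bit 15 = 1  t=2,i=2
  .###. -> .   bit 14 = 0  t=0,i=7
  .##.# -> .   bit 13 = 0  t=0,i=4
  .##.. -> .   bit 12 = 0  t=1,i=0
  .#.## -> #   bit 11 = 1  t=1,i=11
  .#.#. -> #   bit 10 = 1  t=1,i=7
  .#..# -> #   bit 9 = 1  t=2,i=12
  .#... -> #   bit 8 = 1  t=3,i=3
  ..### -> .   bit 7 = 0  t=2,i=1
  ..##. -> .   bit 6 = 0  t=0,i=3
  ..#.# -> #   bit 5 = 1  t=1,i=6
  ..#.. -> .   bit 4 = 0  t=7,i=7
  ...## -> .   bit 3 = 0  t=0,i=2
  ...#. -> #   bit 2 = 1  t=1,i=5
  ....# -> #   bit 1 = 1  t=1,i=4
  ..... -> #   bit 0 = 1  t=1,i=3
  bits 01110011100110011000111100100111 = 1939443495

1939443495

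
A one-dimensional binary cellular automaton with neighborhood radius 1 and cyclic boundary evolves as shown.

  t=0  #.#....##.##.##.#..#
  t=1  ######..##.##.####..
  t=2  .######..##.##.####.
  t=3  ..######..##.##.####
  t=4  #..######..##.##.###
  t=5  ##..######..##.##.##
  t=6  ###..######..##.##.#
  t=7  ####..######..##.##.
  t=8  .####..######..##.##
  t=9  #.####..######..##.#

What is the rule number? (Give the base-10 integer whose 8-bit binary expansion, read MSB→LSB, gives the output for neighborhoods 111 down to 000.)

  [7] ### => #  t=1,i=1
  [6] ##. => #  t=0,i=0
  [5] #.# => #  t=0,i=1
  [4] #.. => #  t=0,i=3
  [3] .## => .  t=0,i=7
  [2] .#. => #  t=0,i=2
  [1] ..# => .  t=0,i=6
  [0] ... => #  t=0,i=4
  bits 11110101 = 245

245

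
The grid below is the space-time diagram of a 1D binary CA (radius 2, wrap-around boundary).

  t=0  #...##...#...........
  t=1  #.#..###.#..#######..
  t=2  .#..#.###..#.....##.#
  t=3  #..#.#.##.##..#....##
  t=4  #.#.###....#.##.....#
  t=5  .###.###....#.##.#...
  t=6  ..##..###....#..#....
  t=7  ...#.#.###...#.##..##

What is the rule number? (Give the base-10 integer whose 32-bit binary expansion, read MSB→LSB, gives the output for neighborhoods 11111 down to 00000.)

  #####|.  b31=0 t=1,i=14
  ####.|#  b30=1 t=1,i=17
  ###.#|#  b29=1 t=1,i=7
  ###..|#  b28=1 t=1,i=18
  ##.##|.  b27=0 t=3,i=9
  ##.#.|#  b26=1 t=1,i=8
  ##..#|.  b25=0 t=1,i=19
  ##...|#  b24=1 t=0,i=6
  #.###|.  b23=0 t=2,i=6
  #.##.|.  b22=0 t=3,i=7
  #.#.#|#  b21=1 t=2,i=20
  #.#..|.  b20=0 t=1,i=2
  #..##|#  b19=1 t=1,i=4
  #..#.|#  b18=1 t=1,i=20
  #...#|#  b17=1 t=0,i=2
  #....|.  b16=0 t=0,i=11
  .####|.  b15=0 t=1,i=13
  .###.|#  b14=1 t=1,i=6
  .##.#|.  b13=0 t=2,i=18
  .##..|#  b12=1 t=0,i=5
  .#.##|#  b11=1 t=2,i=5
  .#.#.|#  b10=1 t=1,i=1
  .#..#|.  b9=0 t=1,i=3
  .#...|.  b8=0 t=0,i=1
  ..###|.  b7=0 t=1,i=5
  ..##.|.  b6=0 t=0,i=4
  ..#.#|.  b5=0 t=1,i=0
  ..#..|#  b4=1 t=0,i=0
  ...##|.  b3=0 t=0,i=3
  ...#.|.  b2=0 t=0,i=8
  ....#|.  b1=0 t=0,i=19
  .....|#  b0=1 t=0,i=12
  bits 01110101001011100101110000010001 = 1965972497

1965972497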